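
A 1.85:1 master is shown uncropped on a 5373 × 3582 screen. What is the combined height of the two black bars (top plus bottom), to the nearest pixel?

1.85:1 (1.850) > 3:2 (1.500), so the master fills the width.
That makes the image 2904.32 px tall (5373 / 1.850).
3582 − 2904.32 = 677.68 px of bars.

678 px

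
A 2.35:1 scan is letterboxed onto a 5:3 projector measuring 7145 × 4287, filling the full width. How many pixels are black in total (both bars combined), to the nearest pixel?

The scan is 7145 / 2.350 ≈ 3040.4255 px tall.
Black = 4287 − 3040.4255 = 1246.5745 px.
That's 1246.5745 × 7145 ≈ 8906775 black pixels.

8906775 pixels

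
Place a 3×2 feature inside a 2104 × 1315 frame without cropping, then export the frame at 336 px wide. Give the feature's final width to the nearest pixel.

315 px

Fitted into 2104×1315, the feature spans the height; its width is 1315 × 3/2 ≈ 1972.50 px.
The frame scales by 336/2104 = 0.1597; 1972.50 × 0.1597 ≈ 315.00 px.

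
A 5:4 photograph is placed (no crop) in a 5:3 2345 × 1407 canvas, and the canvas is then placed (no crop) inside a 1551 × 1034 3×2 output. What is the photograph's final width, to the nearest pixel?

5:4 in 2345×1407: fills the height, so the photograph is 1758.75 × 1407.00.
Second fit — the 5:3 canvas into 1551×1034 spans the width: 1551.00 × 930.60 (×0.6614 from 2345×1407).
Applying the same ×0.6614: 1758.75 → 1163.25.

1163 px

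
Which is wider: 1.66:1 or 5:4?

1.66 and 5:4 = 1.25; 1.66 > 1.25.

1.66:1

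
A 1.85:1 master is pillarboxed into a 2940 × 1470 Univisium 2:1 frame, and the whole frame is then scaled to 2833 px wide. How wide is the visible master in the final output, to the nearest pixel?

At 2940×1470 the master is height-limited, so width = 1470 × 1.850 ≈ 2719.50 px.
Scaling 2940 → 2833 is ×0.9636, so the width becomes 2719.50 × 0.9636 ≈ 2620.53 px.

2621 px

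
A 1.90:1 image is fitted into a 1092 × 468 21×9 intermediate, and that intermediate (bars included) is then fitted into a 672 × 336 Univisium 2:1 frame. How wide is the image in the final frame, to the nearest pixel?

547 px

First fit — 1.90:1 into 1092×468 spans the height: 889.20 × 468.00.
21×9 in 672×336: fills the width, so the intermediate becomes 672.00 × 288.00 — a scale of ×0.6154.
So the image's width is 889.20 × 0.6154 ≈ 547.20.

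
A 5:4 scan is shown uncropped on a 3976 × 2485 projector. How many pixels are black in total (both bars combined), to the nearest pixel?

Since 1.250 < 1.600, the scan is height-limited.
That makes the image 3106.2500 px wide (2485 × 5/4).
Leftover width: 3976 − 3106.2500 = 869.7500 px.
That's 869.7500 × 2485 ≈ 2161329 black pixels.

2161329 pixels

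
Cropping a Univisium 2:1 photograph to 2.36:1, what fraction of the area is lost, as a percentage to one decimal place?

The width stays; only height is cut (since 2.36:1 is wider than Univisium 2:1).
(2.000)/(2.360) ≈ 0.847 of the area survives, leaving 15.25% discarded.

15.3%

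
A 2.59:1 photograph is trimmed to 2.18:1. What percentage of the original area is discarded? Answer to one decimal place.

Going from 2.59:1 to 2.18:1 means cutting width while keeping height.
Area ratio = (2.180)/(2.590) = 84.17%; the remaining 15.83% is cropped out.

15.8%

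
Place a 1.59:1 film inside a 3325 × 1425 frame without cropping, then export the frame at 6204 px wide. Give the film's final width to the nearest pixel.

4228 px

At 3325×1425 the film is height-limited, so width = 1425 × 1.590 ≈ 2265.75 px.
Resizing to 6204 px wide multiplies everything by 1.8659: 2265.75 → 4227.58 px.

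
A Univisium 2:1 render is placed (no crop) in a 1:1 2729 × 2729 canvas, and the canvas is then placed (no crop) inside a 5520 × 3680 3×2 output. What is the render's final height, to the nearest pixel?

First fit — Univisium 2:1 into 2729×2729 spans the width: 2729.00 × 1364.50.
The 1:1 canvas is height-limited in 5520×3680, giving 3680.00 × 3680.00; scale factor 1.3485.
The render scales with it: height 1364.50 × 1.3485 ≈ 1840.00.

1840 px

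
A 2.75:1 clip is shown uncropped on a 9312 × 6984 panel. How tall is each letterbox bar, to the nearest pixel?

1799 px

Since 2.750 > 1.333, the clip is width-limited.
The clip is 9312 / 2.750 ≈ 3386.18 px tall.
Leftover height: 6984 − 3386.18 = 3597.82 px → 1798.91 each side.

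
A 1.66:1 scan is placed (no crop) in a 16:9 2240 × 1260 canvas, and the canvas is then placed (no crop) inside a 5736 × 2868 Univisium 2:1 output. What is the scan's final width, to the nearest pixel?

First fit — 1.66:1 into 2240×1260 spans the height: 2091.60 × 1260.00.
The 16:9 canvas is height-limited in 5736×2868, giving 5098.67 × 2868.00; scale factor 2.2762.
Applying the same ×2.2762: 2091.60 → 4760.88.

4761 px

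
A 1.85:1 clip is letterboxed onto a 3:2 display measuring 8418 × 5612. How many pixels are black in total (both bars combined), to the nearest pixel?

1.85:1 (1.850) > 3:2 (1.500), so the clip fills the width.
The clip is 8418 / 1.850 ≈ 4550.2703 px tall.
Leftover height: 5612 − 4550.2703 = 1061.7297 px.
Across the 8418-px span: 1061.7297 × 8418 ≈ 8937641 px.

8937641 pixels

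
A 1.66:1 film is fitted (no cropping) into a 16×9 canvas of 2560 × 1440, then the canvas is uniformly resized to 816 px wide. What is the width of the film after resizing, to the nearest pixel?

762 px

In the 2560×1440 frame the film fills the height: width = 1440 × 1.660 ≈ 2390.40 px.
The frame scales by 816/2560 = 0.3187; 2390.40 × 0.3187 ≈ 761.94 px.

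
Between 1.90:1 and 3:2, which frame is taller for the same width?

1.9 and 3:2 = 1.5; 1.9 > 1.5. The smaller width-to-height ratio is the taller frame.

3:2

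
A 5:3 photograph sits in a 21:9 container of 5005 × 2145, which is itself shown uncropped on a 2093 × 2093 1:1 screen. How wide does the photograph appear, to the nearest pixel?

1495 px

Inside the 5005×2145 canvas the photograph is height-limited at 3575.00 × 2145.00.
21:9 in 2093×2093: fills the width, so the intermediate becomes 2093.00 × 897.00 — a scale of ×0.4182.
So the photograph's width is 3575.00 × 0.4182 ≈ 1495.00.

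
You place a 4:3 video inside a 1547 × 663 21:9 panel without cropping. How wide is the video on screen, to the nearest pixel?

Since 1.333 < 2.333, the video is height-limited.
That makes the image 884.00 px wide (663 × 4/3).

884 px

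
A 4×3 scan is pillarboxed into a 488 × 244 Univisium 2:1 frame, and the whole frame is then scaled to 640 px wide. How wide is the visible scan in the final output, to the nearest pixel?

427 px

Fitted into 488×244, the scan spans the height; its width is 244 × 4/3 ≈ 325.33 px.
Resizing to 640 px wide multiplies everything by 1.3115: 325.33 → 426.67 px.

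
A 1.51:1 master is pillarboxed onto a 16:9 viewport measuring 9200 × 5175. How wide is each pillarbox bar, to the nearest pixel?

693 px

Since 1.510 < 1.778, the master is height-limited.
The master is 5175 × 1.510 ≈ 7814.25 px wide.
Leftover width: 9200 − 7814.25 = 1385.75 px → 692.88 each side.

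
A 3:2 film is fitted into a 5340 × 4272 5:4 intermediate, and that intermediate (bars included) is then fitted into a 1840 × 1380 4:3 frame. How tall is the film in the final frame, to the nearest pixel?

1150 px

3:2 in 5340×4272: fills the width, so the film is 5340.00 × 3560.00.
5:4 in 1840×1380: fills the height, so the intermediate becomes 1725.00 × 1380.00 — a scale of ×0.3230.
Applying the same ×0.3230: 3560.00 → 1150.00.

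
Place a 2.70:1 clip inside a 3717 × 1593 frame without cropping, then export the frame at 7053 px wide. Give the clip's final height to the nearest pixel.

In the 3717×1593 frame the clip fills the width: height = 3717 / 2.700 ≈ 1376.67 px.
The frame scales by 7053/3717 = 1.8975; 1376.67 × 1.8975 ≈ 2612.22 px.

2612 px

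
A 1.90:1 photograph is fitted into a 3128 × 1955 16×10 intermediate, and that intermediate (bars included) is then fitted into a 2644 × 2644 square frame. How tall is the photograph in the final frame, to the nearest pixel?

1392 px

First fit — 1.90:1 into 3128×1955 spans the width: 3128.00 × 1646.32.
Second fit — the 16×10 canvas into 2644×2644 spans the width: 2644.00 × 1652.50 (×0.8453 from 3128×1955).
The photograph scales with it: height 1646.32 × 0.8453 ≈ 1391.58.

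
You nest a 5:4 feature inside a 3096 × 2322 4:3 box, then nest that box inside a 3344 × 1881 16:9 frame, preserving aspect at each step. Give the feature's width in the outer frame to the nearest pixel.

5:4 in 3096×2322: fills the height, so the feature is 2902.50 × 2322.00.
Second fit — the 4:3 canvas into 3344×1881 spans the height: 2508.00 × 1881.00 (×0.8101 from 3096×2322).
The feature scales with it: width 2902.50 × 0.8101 ≈ 2351.25.

2351 px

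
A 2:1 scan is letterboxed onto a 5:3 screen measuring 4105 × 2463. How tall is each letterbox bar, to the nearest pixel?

2:1 is wider than 5:3, so it spans the full width.
Content height = 4105 × 1/2 ≈ 2052.50 px.
2463 − 2052.50 = 410.50 px of bars (205.25 each).

205 px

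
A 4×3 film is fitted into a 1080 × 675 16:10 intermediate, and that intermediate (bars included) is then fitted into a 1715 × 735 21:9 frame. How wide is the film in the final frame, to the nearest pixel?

Inside the 1080×675 canvas the film is height-limited at 900.00 × 675.00.
The 16:10 canvas is height-limited in 1715×735, giving 1176.00 × 735.00; scale factor 1.0889.
Applying the same ×1.0889: 900.00 → 980.00.

980 px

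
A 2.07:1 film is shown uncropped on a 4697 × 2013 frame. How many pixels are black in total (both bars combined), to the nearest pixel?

1067071 pixels

Since 2.070 < 2.333, the film is height-limited.
Content width = 2013 × 2.070 ≈ 4166.9100 px.
4697 − 4166.9100 = 530.0900 px of bars.
Across the 2013-px span: 530.0900 × 2013 ≈ 1067071 px.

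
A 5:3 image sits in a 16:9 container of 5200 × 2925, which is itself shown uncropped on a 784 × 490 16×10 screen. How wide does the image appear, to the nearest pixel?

Inside the 5200×2925 canvas the image is height-limited at 4875.00 × 2925.00.
Second fit — the 16:9 canvas into 784×490 spans the width: 784.00 × 441.00 (×0.1508 from 5200×2925).
The image scales with it: width 4875.00 × 0.1508 ≈ 735.00.

735 px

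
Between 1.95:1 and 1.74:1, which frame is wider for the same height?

1.95 and 1.74; 1.95 > 1.74.

1.95:1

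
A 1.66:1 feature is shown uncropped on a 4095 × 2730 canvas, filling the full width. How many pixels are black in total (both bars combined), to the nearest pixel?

Content height = 4095 / 1.660 ≈ 2466.8675 px.
2730 − 2466.8675 = 263.1325 px of bars.
That's 263.1325 × 4095 ≈ 1077528 black pixels.

1077528 pixels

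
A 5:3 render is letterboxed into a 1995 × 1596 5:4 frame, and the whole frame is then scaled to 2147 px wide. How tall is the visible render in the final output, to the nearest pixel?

Fitted into 1995×1596, the render spans the width; its height is 1995 × 3/5 ≈ 1197.00 px.
The frame scales by 2147/1995 = 1.0762; 1197.00 × 1.0762 ≈ 1288.20 px.

1288 px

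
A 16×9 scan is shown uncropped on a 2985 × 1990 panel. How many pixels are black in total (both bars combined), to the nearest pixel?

Since 1.778 > 1.500, the scan is width-limited.
The scan is 2985 × 9/16 ≈ 1679.0625 px tall.
Black = 1990 − 1679.0625 = 310.9375 px.
Bar area = 310.9375 × 2985 ≈ 928148 px.

928148 pixels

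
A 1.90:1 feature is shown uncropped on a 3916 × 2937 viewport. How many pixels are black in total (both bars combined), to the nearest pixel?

3430210 pixels

1.90:1 is wider than 4:3, so it spans the full width.
Content height = 3916 / 1.900 ≈ 2061.0526 px.
Leftover height: 2937 − 2061.0526 = 875.9474 px.
Bar area = 875.9474 × 3916 ≈ 3430210 px.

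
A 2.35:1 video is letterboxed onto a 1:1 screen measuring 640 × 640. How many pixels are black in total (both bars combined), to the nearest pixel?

235302 pixels

Since 2.350 > 1.000, the video is width-limited.
Content height = 640 / 2.350 ≈ 272.3404 px.
Leftover height: 640 − 272.3404 = 367.6596 px.
Across the 640-px span: 367.6596 × 640 ≈ 235302 px.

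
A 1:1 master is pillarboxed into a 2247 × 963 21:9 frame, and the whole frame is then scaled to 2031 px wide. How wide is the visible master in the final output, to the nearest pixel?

At 2247×963 the master is height-limited, so width = 963 × 1/1 ≈ 963.00 px.
The frame scales by 2031/2247 = 0.9039; 963.00 × 0.9039 ≈ 870.43 px.

870 px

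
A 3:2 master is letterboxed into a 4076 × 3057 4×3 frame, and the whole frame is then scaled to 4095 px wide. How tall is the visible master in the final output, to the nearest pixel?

In the 4076×3057 frame the master fills the width: height = 4076 × 2/3 ≈ 2717.33 px.
The frame scales by 4095/4076 = 1.0047; 2717.33 × 1.0047 ≈ 2730.00 px.

2730 px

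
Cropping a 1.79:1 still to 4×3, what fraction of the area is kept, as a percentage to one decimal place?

4×3 is narrower than 1.79:1, so the crop keeps the full height and trims the width.
Area ratio = (1.333)/(1.790) = 74.49% retained.

74.5%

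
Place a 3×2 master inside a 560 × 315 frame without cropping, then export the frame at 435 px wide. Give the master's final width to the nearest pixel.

In the 560×315 frame the master fills the height: width = 315 × 3/2 ≈ 472.50 px.
Resizing to 435 px wide multiplies everything by 0.7768: 472.50 → 367.03 px.

367 px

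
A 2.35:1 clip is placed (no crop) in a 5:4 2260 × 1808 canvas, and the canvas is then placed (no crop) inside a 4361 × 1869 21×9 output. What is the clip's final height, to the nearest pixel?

First fit — 2.35:1 into 2260×1808 spans the width: 2260.00 × 961.70.
The 5:4 canvas is height-limited in 4361×1869, giving 2336.25 × 1869.00; scale factor 1.0337.
Applying the same ×1.0337: 961.70 → 994.15.

994 px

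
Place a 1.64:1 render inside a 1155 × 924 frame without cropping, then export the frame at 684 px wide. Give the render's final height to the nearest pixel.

In the 1155×924 frame the render fills the width: height = 1155 / 1.640 ≈ 704.27 px.
Scaling 1155 → 684 is ×0.5922, so the height becomes 704.27 × 0.5922 ≈ 417.07 px.

417 px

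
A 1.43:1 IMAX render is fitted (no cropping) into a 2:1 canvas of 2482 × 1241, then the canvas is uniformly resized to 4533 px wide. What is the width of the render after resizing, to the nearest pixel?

3241 px

Fitted into 2482×1241, the render spans the height; its width is 1241 × 1.430 ≈ 1774.63 px.
Resizing to 4533 px wide multiplies everything by 1.8263: 1774.63 → 3241.09 px.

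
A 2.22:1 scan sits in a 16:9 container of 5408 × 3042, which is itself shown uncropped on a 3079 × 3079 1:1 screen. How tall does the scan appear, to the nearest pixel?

1387 px

Inside the 5408×3042 canvas the scan is width-limited at 5408.00 × 2436.04.
The 16:9 canvas is width-limited in 3079×3079, giving 3079.00 × 1731.94; scale factor 0.5693.
Applying the same ×0.5693: 2436.04 → 1386.94.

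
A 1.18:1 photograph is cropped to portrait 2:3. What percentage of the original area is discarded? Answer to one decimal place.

portrait 2:3 is narrower than 1.18:1, so the crop keeps the full height and trims the width.
Area ratio = (0.667)/(1.180) = 56.50%; the remaining 43.50% is cropped out.

43.5%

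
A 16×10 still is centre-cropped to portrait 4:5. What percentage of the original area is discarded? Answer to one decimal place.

50.0%

Going from 16×10 to portrait 4:5 means cutting width while keeping height.
Area ratio = (0.800)/(1.600) = 50.00%; the remaining 50.00% is cropped out.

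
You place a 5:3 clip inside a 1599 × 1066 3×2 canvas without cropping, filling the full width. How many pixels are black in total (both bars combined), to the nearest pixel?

170453 pixels

The clip is 1599 × 3/5 ≈ 959.4000 px tall.
1066 − 959.4000 = 106.6000 px of bars.
That's 106.6000 × 1599 ≈ 170453 black pixels.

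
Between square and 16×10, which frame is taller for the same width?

square = 1 and 16×10 = 1.6; 1.6 > 1. The smaller width-to-height ratio is the taller frame.

square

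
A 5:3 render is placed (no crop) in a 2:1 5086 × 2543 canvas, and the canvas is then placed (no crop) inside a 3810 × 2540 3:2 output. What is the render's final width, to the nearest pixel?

First fit — 5:3 into 5086×2543 spans the height: 4238.33 × 2543.00.
Second fit — the 2:1 canvas into 3810×2540 spans the width: 3810.00 × 1905.00 (×0.7491 from 5086×2543).
Applying the same ×0.7491: 4238.33 → 3175.00.

3175 px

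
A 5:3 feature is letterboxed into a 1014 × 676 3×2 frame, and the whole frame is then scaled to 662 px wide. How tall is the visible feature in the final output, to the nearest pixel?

397 px

At 1014×676 the feature is width-limited, so height = 1014 × 3/5 ≈ 608.40 px.
The frame scales by 662/1014 = 0.6529; 608.40 × 0.6529 ≈ 397.20 px.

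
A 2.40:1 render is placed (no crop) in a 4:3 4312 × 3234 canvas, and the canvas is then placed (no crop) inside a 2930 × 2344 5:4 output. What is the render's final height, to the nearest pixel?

First fit — 2.40:1 into 4312×3234 spans the width: 4312.00 × 1796.67.
4:3 in 2930×2344: fills the width, so the intermediate becomes 2930.00 × 2197.50 — a scale of ×0.6795.
The render scales with it: height 1796.67 × 0.6795 ≈ 1220.83.

1221 px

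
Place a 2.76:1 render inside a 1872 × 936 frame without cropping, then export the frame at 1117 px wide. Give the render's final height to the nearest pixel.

405 px

In the 1872×936 frame the render fills the width: height = 1872 / 2.760 ≈ 678.26 px.
The frame scales by 1117/1872 = 0.5967; 678.26 × 0.5967 ≈ 404.71 px.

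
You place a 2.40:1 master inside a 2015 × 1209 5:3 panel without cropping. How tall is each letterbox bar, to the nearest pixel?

2.40:1 (2.400) > 5:3 (1.667), so the master fills the width.
Content height = 2015 / 2.400 ≈ 839.58 px.
Leftover height: 1209 − 839.58 = 369.42 px → 184.71 each side.

185 px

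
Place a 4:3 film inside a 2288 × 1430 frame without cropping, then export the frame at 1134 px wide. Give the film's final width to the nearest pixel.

945 px

In the 2288×1430 frame the film fills the height: width = 1430 × 4/3 ≈ 1906.67 px.
Scaling 2288 → 1134 is ×0.4956, so the width becomes 1906.67 × 0.4956 ≈ 945.00 px.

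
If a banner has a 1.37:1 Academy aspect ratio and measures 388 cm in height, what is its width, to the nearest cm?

532 cm

At 1.37:1 Academy, 388 × 1.370 ≈ 531.56.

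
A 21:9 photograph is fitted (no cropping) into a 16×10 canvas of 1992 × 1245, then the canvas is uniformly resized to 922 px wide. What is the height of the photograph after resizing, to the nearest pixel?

395 px

Fitted into 1992×1245, the photograph spans the width; its height is 1992 × 9/21 ≈ 853.71 px.
Resizing to 922 px wide multiplies everything by 0.4629: 853.71 → 395.14 px.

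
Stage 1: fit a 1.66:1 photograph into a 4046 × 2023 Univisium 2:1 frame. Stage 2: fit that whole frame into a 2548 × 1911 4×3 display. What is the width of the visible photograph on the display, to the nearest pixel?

2115 px

First fit — 1.66:1 into 4046×2023 spans the height: 3358.18 × 2023.00.
Univisium 2:1 in 2548×1911: fills the width, so the intermediate becomes 2548.00 × 1274.00 — a scale of ×0.6298.
The photograph scales with it: width 3358.18 × 0.6298 ≈ 2114.84.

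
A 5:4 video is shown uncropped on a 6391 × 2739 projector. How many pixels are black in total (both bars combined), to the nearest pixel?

8127298 pixels

5:4 (1.250) < 21:9 (2.333), so the video fills the height.
The video is 2739 × 5/4 ≈ 3423.7500 px wide.
Black = 6391 − 3423.7500 = 2967.2500 px.
That's 2967.2500 × 2739 ≈ 8127298 black pixels.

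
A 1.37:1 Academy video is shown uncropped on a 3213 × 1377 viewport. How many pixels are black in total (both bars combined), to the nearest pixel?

1826604 pixels

Since 1.370 < 2.333, the video is height-limited.
That makes the image 1886.4900 px wide (1377 × 1.370).
Leftover width: 3213 − 1886.4900 = 1326.5100 px.
Across the 1377-px span: 1326.5100 × 1377 ≈ 1826604 px.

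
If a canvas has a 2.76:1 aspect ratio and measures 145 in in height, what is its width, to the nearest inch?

400 in

Width = 145 × 2.760 = 400.20.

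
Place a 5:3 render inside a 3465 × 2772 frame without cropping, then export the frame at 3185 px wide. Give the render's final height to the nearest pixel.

1911 px

Fitted into 3465×2772, the render spans the width; its height is 3465 × 3/5 ≈ 2079.00 px.
Scaling 3465 → 3185 is ×0.9192, so the height becomes 2079.00 × 0.9192 ≈ 1911.00 px.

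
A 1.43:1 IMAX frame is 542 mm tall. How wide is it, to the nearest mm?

At 1.43:1 IMAX, 542 × 1.430 ≈ 775.06.

775 mm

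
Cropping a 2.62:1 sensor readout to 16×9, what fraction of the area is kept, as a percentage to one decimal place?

16×9 is narrower than 2.62:1, so the crop keeps the full height and trims the width.
(1.778)/(2.620) ≈ 0.679 of the area survives.

67.9%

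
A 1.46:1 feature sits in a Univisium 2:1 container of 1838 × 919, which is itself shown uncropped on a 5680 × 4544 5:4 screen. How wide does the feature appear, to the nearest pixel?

4146 px

Inside the 1838×919 canvas the feature is height-limited at 1341.74 × 919.00.
The Univisium 2:1 canvas is width-limited in 5680×4544, giving 5680.00 × 2840.00; scale factor 3.0903.
So the feature's width is 1341.74 × 3.0903 ≈ 4146.40.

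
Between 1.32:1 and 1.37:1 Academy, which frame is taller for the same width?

1.32 and 1.37; 1.37 > 1.32. The smaller width-to-height ratio is the taller frame.

1.32:1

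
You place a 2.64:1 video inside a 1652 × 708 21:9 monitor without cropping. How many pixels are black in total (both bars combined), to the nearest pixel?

Since 2.640 > 2.333, the video is width-limited.
The video is 1652 / 2.640 ≈ 625.7576 px tall.
708 − 625.7576 = 82.2424 px of bars.
Bar area = 82.2424 × 1652 ≈ 135864 px.

135864 pixels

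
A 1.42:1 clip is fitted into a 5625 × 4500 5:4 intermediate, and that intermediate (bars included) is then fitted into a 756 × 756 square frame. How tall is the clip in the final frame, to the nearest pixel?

First fit — 1.42:1 into 5625×4500 spans the width: 5625.00 × 3961.27.
5:4 in 756×756: fills the width, so the intermediate becomes 756.00 × 604.80 — a scale of ×0.1344.
The clip scales with it: height 3961.27 × 0.1344 ≈ 532.39.

532 px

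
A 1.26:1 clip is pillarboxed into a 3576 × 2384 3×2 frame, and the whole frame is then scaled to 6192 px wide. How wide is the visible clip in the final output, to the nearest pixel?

In the 3576×2384 frame the clip fills the height: width = 2384 × 1.260 ≈ 3003.84 px.
The frame scales by 6192/3576 = 1.7315; 3003.84 × 1.7315 ≈ 5201.28 px.

5201 px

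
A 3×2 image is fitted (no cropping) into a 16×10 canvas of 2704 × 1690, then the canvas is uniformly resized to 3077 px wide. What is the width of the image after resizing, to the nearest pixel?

2885 px

In the 2704×1690 frame the image fills the height: width = 1690 × 3/2 ≈ 2535.00 px.
Scaling 2704 → 3077 is ×1.1379, so the width becomes 2535.00 × 1.1379 ≈ 2884.69 px.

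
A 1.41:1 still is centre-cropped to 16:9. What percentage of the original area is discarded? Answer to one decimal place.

20.7%

The width stays; only height is cut (since 16:9 is wider than 1.41:1).
Fraction kept = (1.410)/(1.778) ≈ 79.31%, so 20.69% is lost.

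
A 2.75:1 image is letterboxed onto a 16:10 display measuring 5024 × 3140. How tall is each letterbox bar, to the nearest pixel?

657 px

2.75:1 (2.750) > 16:10 (1.600), so the image fills the width.
That makes the image 1826.91 px tall (5024 / 2.750).
3140 − 1826.91 = 1313.09 px of bars (656.55 each).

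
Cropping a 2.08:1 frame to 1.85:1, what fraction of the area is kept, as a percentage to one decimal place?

88.9%

1.85:1 is narrower than 2.08:1, so the crop keeps the full height and trims the width.
Fraction kept = (1.850)/(2.080) ≈ 88.94%.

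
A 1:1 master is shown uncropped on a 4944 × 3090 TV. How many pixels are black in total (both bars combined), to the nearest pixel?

5728860 pixels

1:1 is narrower than 16:10, so it spans the full height.
The master is 3090 × 1/1 ≈ 3090.0000 px wide.
4944 − 3090.0000 = 1854.0000 px of bars.
That's 1854.0000 × 3090 ≈ 5728860 black pixels.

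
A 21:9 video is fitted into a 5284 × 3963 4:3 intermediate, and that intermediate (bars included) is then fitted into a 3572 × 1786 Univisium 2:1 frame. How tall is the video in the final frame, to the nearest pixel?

First fit — 21:9 into 5284×3963 spans the width: 5284.00 × 2264.57.
The 4:3 canvas is height-limited in 3572×1786, giving 2381.33 × 1786.00; scale factor 0.4507.
So the video's height is 2264.57 × 0.4507 ≈ 1020.57.

1021 px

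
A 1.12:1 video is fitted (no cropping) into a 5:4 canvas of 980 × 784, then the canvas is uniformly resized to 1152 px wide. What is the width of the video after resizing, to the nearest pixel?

At 980×784 the video is height-limited, so width = 784 × 1.120 ≈ 878.08 px.
The frame scales by 1152/980 = 1.1755; 878.08 × 1.1755 ≈ 1032.19 px.

1032 px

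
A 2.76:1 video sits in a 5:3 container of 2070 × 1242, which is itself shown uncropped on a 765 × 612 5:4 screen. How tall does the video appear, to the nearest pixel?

2.76:1 in 2070×1242: fills the width, so the video is 2070.00 × 750.00.
5:3 in 765×612: fills the width, so the intermediate becomes 765.00 × 459.00 — a scale of ×0.3696.
Applying the same ×0.3696: 750.00 → 277.17.

277 px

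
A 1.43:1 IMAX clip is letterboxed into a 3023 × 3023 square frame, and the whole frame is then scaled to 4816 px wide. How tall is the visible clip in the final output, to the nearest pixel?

3368 px

In the 3023×3023 frame the clip fills the width: height = 3023 / 1.430 ≈ 2113.99 px.
The frame scales by 4816/3023 = 1.5931; 2113.99 × 1.5931 ≈ 3367.83 px.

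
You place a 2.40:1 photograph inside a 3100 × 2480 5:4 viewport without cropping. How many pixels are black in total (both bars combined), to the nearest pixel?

3683833 pixels

Since 2.400 > 1.250, the photograph is width-limited.
Content height = 3100 / 2.400 ≈ 1291.6667 px.
2480 − 1291.6667 = 1188.3333 px of bars.
That's 1188.3333 × 3100 ≈ 3683833 black pixels.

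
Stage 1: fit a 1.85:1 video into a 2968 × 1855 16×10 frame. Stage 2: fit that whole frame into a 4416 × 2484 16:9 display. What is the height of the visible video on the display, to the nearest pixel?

First fit — 1.85:1 into 2968×1855 spans the width: 2968.00 × 1604.32.
Second fit — the 16×10 canvas into 4416×2484 spans the height: 3974.40 × 2484.00 (×1.3391 from 2968×1855).
Applying the same ×1.3391: 1604.32 → 2148.32.

2148 px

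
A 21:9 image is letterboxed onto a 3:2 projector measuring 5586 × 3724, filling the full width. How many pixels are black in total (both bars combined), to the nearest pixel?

7429380 pixels

The image is 5586 × 9/21 ≈ 2394.0000 px tall.
3724 − 2394.0000 = 1330.0000 px of bars.
Across the 5586-px span: 1330.0000 × 5586 ≈ 7429380 px.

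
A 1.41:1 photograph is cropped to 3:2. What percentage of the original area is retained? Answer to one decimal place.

94.0%

3:2 is wider than 1.41:1, so the crop keeps the full width and trims the height.
(1.410)/(1.500) ≈ 0.940 of the area survives.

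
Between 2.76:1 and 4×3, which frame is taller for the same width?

4×3

2.76 and 4×3 = 1.333; 2.76 > 1.333. The smaller width-to-height ratio is the taller frame.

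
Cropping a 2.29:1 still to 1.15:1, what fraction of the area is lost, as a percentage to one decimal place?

1.15:1 is narrower than 2.29:1, so the crop keeps the full height and trims the width.
Fraction kept = (1.150)/(2.290) ≈ 50.22%, so 49.78% is lost.

49.8%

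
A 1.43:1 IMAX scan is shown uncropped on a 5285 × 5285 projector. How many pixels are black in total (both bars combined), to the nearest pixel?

8398900 pixels

Since 1.430 > 1.000, the scan is width-limited.
That makes the image 3695.8042 px tall (5285 / 1.430).
Leftover height: 5285 − 3695.8042 = 1589.1958 px.
That's 1589.1958 × 5285 ≈ 8398900 black pixels.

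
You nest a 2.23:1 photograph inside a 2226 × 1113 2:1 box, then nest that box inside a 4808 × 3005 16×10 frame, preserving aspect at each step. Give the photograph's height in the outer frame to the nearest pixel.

Inside the 2226×1113 canvas the photograph is width-limited at 2226.00 × 998.21.
The 2:1 canvas is width-limited in 4808×3005, giving 4808.00 × 2404.00; scale factor 2.1599.
Applying the same ×2.1599: 998.21 → 2156.05.

2156 px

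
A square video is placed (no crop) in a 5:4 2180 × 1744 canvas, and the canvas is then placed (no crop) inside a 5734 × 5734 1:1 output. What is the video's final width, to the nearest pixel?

Inside the 2180×1744 canvas the video is height-limited at 1744.00 × 1744.00.
The 5:4 canvas is width-limited in 5734×5734, giving 5734.00 × 4587.20; scale factor 2.6303.
So the video's width is 1744.00 × 2.6303 ≈ 4587.20.

4587 px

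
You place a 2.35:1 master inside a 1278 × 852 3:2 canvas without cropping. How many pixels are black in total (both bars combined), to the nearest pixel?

393842 pixels

2.35:1 (2.350) > 3:2 (1.500), so the master fills the width.
Content height = 1278 / 2.350 ≈ 543.8298 px.
Leftover height: 852 − 543.8298 = 308.1702 px.
Bar area = 308.1702 × 1278 ≈ 393842 px.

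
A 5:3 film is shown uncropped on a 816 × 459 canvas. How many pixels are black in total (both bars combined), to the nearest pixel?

5:3 (1.667) < 16:9 (1.778), so the film fills the height.
That makes the image 765.0000 px wide (459 × 5/3).
816 − 765.0000 = 51.0000 px of bars.
Bar area = 51.0000 × 459 ≈ 23409 px.

23409 pixels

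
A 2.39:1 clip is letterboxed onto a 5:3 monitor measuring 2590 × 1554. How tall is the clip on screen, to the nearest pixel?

2.39:1 is wider than 5:3, so it spans the full width.
The clip is 2590 / 2.390 ≈ 1083.68 px tall.

1084 px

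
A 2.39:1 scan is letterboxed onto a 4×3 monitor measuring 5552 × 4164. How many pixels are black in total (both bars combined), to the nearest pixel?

10221162 pixels

2.39:1 (2.390) > 4×3 (1.333), so the scan fills the width.
The scan is 5552 / 2.390 ≈ 2323.0126 px tall.
Black = 4164 − 2323.0126 = 1840.9874 px.
Bar area = 1840.9874 × 5552 ≈ 10221162 px.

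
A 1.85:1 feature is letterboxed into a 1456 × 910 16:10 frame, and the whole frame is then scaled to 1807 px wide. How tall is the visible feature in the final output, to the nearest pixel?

977 px

Fitted into 1456×910, the feature spans the width; its height is 1456 / 1.850 ≈ 787.03 px.
The frame scales by 1807/1456 = 1.2411; 787.03 × 1.2411 ≈ 976.76 px.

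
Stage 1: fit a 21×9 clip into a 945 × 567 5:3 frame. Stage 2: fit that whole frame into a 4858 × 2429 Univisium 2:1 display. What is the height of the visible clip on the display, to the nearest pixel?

1735 px

First fit — 21×9 into 945×567 spans the width: 945.00 × 405.00.
5:3 in 4858×2429: fills the height, so the intermediate becomes 4048.33 × 2429.00 — a scale of ×4.2840.
The clip scales with it: height 405.00 × 4.2840 ≈ 1735.00.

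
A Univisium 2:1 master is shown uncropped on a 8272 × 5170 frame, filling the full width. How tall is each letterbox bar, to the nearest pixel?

517 px

Content height = 8272 × 1/2 ≈ 4136.00 px.
Black = 5170 − 4136.00 = 1034.00 px, or 517.00 per bar.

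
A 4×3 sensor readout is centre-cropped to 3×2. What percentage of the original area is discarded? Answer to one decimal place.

3×2 is wider than 4×3, so the crop keeps the full width and trims the height.
Fraction kept = (1.333)/(1.500) ≈ 88.89%, so 11.11% is lost.

11.1%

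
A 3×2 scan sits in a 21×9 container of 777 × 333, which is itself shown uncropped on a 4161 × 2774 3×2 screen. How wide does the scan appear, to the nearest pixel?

First fit — 3×2 into 777×333 spans the height: 499.50 × 333.00.
The 21×9 canvas is width-limited in 4161×2774, giving 4161.00 × 1783.29; scale factor 5.3552.
The scan scales with it: width 499.50 × 5.3552 ≈ 2674.93.

2675 px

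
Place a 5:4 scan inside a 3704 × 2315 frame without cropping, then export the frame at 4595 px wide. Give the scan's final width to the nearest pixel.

3590 px

In the 3704×2315 frame the scan fills the height: width = 2315 × 5/4 ≈ 2893.75 px.
The frame scales by 4595/3704 = 1.2406; 2893.75 × 1.2406 ≈ 3589.84 px.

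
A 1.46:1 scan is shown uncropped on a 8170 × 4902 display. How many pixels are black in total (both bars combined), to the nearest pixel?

4966118 pixels

1.46:1 is narrower than 5:3, so it spans the full height.
Content width = 4902 × 1.460 ≈ 7156.9200 px.
8170 − 7156.9200 = 1013.0800 px of bars.
Bar area = 1013.0800 × 4902 ≈ 4966118 px.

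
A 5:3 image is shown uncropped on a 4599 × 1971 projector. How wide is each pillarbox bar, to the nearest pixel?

657 px

5:3 is narrower than 21×9, so it spans the full height.
The image is 1971 × 5/3 ≈ 3285.00 px wide.
Leftover width: 4599 − 3285.00 = 1314.00 px → 657.00 each side.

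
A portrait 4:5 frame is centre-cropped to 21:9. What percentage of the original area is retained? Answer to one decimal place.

34.3%

The width stays; only height is cut (since 21:9 is wider than portrait 4:5).
Area ratio = (0.800)/(2.333) = 34.29% retained.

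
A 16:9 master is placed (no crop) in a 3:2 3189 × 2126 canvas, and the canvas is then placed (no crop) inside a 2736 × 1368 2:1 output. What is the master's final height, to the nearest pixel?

16:9 in 3189×2126: fills the width, so the master is 3189.00 × 1793.81.
Second fit — the 3:2 canvas into 2736×1368 spans the height: 2052.00 × 1368.00 (×0.6435 from 3189×2126).
So the master's height is 1793.81 × 0.6435 ≈ 1154.25.

1154 px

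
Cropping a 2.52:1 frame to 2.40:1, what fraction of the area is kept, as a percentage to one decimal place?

95.2%

The height stays; only width is cut (since 2.40:1 is narrower than 2.52:1).
(2.400)/(2.520) ≈ 0.952 of the area survives.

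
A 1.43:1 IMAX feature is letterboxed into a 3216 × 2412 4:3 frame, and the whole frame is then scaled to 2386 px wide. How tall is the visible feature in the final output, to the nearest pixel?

In the 3216×2412 frame the feature fills the width: height = 3216 / 1.430 ≈ 2248.95 px.
Resizing to 2386 px wide multiplies everything by 0.7419: 2248.95 → 1668.53 px.

1669 px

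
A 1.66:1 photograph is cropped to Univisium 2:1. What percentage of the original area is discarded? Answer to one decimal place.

The width stays; only height is cut (since Univisium 2:1 is wider than 1.66:1).
(1.660)/(2.000) ≈ 0.830 of the area survives, leaving 17.00% discarded.

17.0%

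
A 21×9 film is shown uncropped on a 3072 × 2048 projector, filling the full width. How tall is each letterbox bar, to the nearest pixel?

That makes the image 1316.57 px tall (3072 × 9/21).
Black = 2048 − 1316.57 = 731.43 px, or 365.71 per bar.

366 px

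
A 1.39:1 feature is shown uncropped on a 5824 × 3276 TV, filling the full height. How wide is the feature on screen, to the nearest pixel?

That makes the image 4553.64 px wide (3276 × 1.390).

4554 px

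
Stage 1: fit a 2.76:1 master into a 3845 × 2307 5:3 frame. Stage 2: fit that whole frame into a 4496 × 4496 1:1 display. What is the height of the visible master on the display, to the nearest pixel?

First fit — 2.76:1 into 3845×2307 spans the width: 3845.00 × 1393.12.
5:3 in 4496×4496: fills the width, so the intermediate becomes 4496.00 × 2697.60 — a scale of ×1.1693.
Applying the same ×1.1693: 1393.12 → 1628.99.

1629 px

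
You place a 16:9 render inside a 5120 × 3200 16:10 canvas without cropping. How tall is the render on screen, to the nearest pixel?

2880 px

16:9 is wider than 16:10, so it spans the full width.
That makes the image 2880.00 px tall (5120 × 9/16).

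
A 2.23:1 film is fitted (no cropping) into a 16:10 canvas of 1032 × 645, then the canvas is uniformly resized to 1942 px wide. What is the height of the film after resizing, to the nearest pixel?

In the 1032×645 frame the film fills the width: height = 1032 / 2.230 ≈ 462.78 px.
Scaling 1032 → 1942 is ×1.8818, so the height becomes 462.78 × 1.8818 ≈ 870.85 px.

871 px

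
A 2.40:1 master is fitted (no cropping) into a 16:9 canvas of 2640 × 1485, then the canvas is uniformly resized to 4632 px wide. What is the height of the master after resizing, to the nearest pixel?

1930 px

In the 2640×1485 frame the master fills the width: height = 2640 / 2.400 ≈ 1100.00 px.
The frame scales by 4632/2640 = 1.7545; 1100.00 × 1.7545 ≈ 1930.00 px.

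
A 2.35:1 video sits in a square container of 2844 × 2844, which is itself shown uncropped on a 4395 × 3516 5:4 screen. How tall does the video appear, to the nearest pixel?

1496 px

2.35:1 in 2844×2844: fills the width, so the video is 2844.00 × 1210.21.
Second fit — the square canvas into 4395×3516 spans the height: 3516.00 × 3516.00 (×1.2363 from 2844×2844).
Applying the same ×1.2363: 1210.21 → 1496.17.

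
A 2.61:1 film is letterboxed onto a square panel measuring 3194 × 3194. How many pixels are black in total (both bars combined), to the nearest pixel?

2.61:1 (2.610) > square (1.000), so the film fills the width.
Content height = 3194 / 2.610 ≈ 1223.7548 px.
Leftover height: 3194 − 1223.7548 = 1970.2452 px.
Bar area = 1970.2452 × 3194 ≈ 6292963 px.

6292963 pixels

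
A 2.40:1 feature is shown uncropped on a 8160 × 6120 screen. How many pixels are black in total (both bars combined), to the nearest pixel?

Since 2.400 > 1.333, the feature is width-limited.
The feature is 8160 / 2.400 ≈ 3400.0000 px tall.
Black = 6120 − 3400.0000 = 2720.0000 px.
Across the 8160-px span: 2720.0000 × 8160 ≈ 22195200 px.

22195200 pixels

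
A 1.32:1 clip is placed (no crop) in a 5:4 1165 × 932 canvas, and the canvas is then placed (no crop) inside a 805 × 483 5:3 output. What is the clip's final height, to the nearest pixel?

457 px

Inside the 1165×932 canvas the clip is width-limited at 1165.00 × 882.58.
5:4 in 805×483: fills the height, so the intermediate becomes 603.75 × 483.00 — a scale of ×0.5182.
The clip scales with it: height 882.58 × 0.5182 ≈ 457.39.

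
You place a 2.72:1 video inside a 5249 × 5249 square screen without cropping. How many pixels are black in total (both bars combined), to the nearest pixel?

17422589 pixels

2.72:1 is wider than square, so it spans the full width.
The video is 5249 / 2.720 ≈ 1929.7794 px tall.
5249 − 1929.7794 = 3319.2206 px of bars.
Across the 5249-px span: 3319.2206 × 5249 ≈ 17422589 px.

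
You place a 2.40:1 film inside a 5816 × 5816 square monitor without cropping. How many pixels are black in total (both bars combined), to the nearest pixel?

2.40:1 (2.400) > square (1.000), so the film fills the width.
That makes the image 2423.3333 px tall (5816 / 2.400).
5816 − 2423.3333 = 3392.6667 px of bars.
That's 3392.6667 × 5816 ≈ 19731749 black pixels.

19731749 pixels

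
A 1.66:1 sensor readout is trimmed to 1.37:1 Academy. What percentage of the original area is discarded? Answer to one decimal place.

1.37:1 Academy is narrower than 1.66:1, so the crop keeps the full height and trims the width.
Area ratio = (1.370)/(1.660) = 82.53%; the remaining 17.47% is cropped out.

17.5%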